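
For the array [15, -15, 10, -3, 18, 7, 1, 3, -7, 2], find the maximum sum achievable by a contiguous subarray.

Using Kadane's algorithm on [15, -15, 10, -3, 18, 7, 1, 3, -7, 2]:

Scanning through the array:
Position 1 (value -15): max_ending_here = 0, max_so_far = 15
Position 2 (value 10): max_ending_here = 10, max_so_far = 15
Position 3 (value -3): max_ending_here = 7, max_so_far = 15
Position 4 (value 18): max_ending_here = 25, max_so_far = 25
Position 5 (value 7): max_ending_here = 32, max_so_far = 32
Position 6 (value 1): max_ending_here = 33, max_so_far = 33
Position 7 (value 3): max_ending_here = 36, max_so_far = 36
Position 8 (value -7): max_ending_here = 29, max_so_far = 36
Position 9 (value 2): max_ending_here = 31, max_so_far = 36

Maximum subarray: [15, -15, 10, -3, 18, 7, 1, 3]
Maximum sum: 36

The maximum subarray is [15, -15, 10, -3, 18, 7, 1, 3] with sum 36. This subarray runs from index 0 to index 7.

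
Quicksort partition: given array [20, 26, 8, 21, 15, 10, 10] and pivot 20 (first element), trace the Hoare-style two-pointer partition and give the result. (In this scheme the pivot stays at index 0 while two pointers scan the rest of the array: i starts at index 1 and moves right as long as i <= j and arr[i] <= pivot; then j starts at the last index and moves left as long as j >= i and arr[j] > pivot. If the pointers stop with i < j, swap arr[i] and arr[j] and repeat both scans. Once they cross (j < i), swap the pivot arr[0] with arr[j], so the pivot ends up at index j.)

Hoare-style two-pointer partition with pivot = 20:

Initial array: [20, 26, 8, 21, 15, 10, 10]

Pointers start at i = 1, j = 6.
i stops at index 1 (arr[1]=26 > 20), j stops at index 6 (arr[6]=10 <= 20): swap arr[1] and arr[6], array becomes [20, 10, 8, 21, 15, 10, 26]
i stops at index 3 (arr[3]=21 > 20), j stops at index 5 (arr[5]=10 <= 20): swap arr[3] and arr[5], array becomes [20, 10, 8, 10, 15, 21, 26]
i ends at 5, j ends at 4: the pointers have crossed (j < i), so scanning stops.

Swap pivot arr[0] with arr[4] to place pivot at position 4: [15, 10, 8, 10, 20, 21, 26]
Pivot position: 4

After partitioning with pivot 20, the array becomes [15, 10, 8, 10, 20, 21, 26]. The pivot is placed at index 4. All elements to the left of the pivot are <= 20, and all elements to the right are > 20.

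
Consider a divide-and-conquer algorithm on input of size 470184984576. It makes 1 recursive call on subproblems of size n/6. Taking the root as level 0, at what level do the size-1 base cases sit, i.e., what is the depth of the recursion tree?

For divide and conquer with division factor 6:

Problem sizes at each level:
Level 0: 470184984576
Level 1: 78364164096
Level 2: 13060694016
Level 3: 2176782336
Level 4: 362797056
Level 5: 60466176
Level 6: 10077696
Level 7: 1679616
Level 8: 279936
Level 9: 46656
Level 10: 7776
Level 11: 1296
Level 12: 216
Level 13: 36
Level 14: 6
Level 15: 1

The root is level 0 and the size-1 base case is level 15 (the tree spans levels 0 through 15, i.e. 16 levels counting the root), so the depth is the number of divisions: log_6(470184984576) = 15

The recursion tree depth is log_6(470184984576) = 15. At each level, the problem size is divided by 6, so it takes 15 divisions to reduce to a base case of size 1. The algorithm makes 1 recursive call at each level.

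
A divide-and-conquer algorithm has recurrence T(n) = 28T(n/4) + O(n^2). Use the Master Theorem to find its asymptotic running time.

Master Theorem for T(n) = 28T(n/4) + O(n^2):

a = 28, b = 4, c = 2
log_b(a) = log_4(28) = 2.4037

Case 1: c = 2 < log_4(28) = 2.4037
T(n) = O(n^(log_4 28))

For T(n) = 28T(n/4) + O(n^2): log_4(28) = 2.4037. This is Case 1 of the Master Theorem (c < log_b(a), work dominated by leaves), giving O(n^(log_4 28)).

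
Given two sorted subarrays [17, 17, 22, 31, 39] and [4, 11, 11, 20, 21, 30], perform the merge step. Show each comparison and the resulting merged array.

Merging process:

Compare 17 vs 4: take 4 from right. Merged: [4]
Compare 17 vs 11: take 11 from right. Merged: [4, 11]
Compare 17 vs 11: take 11 from right. Merged: [4, 11, 11]
Compare 17 vs 20: take 17 from left. Merged: [4, 11, 11, 17]
Compare 17 vs 20: take 17 from left. Merged: [4, 11, 11, 17, 17]
Compare 22 vs 20: take 20 from right. Merged: [4, 11, 11, 17, 17, 20]
Compare 22 vs 21: take 21 from right. Merged: [4, 11, 11, 17, 17, 20, 21]
Compare 22 vs 30: take 22 from left. Merged: [4, 11, 11, 17, 17, 20, 21, 22]
Compare 31 vs 30: take 30 from right. Merged: [4, 11, 11, 17, 17, 20, 21, 22, 30]
Append remaining from left: [31, 39]. Merged: [4, 11, 11, 17, 17, 20, 21, 22, 30, 31, 39]

Final merged array: [4, 11, 11, 17, 17, 20, 21, 22, 30, 31, 39]
Total comparisons: 9

The merged array is [4, 11, 11, 17, 17, 20, 21, 22, 30, 31, 39], requiring 9 comparisons. The merge step runs in O(n) time where n is the total number of elements.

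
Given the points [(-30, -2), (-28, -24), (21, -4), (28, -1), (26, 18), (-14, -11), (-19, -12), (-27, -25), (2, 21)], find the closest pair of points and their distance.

Computing all pairwise distances among 9 points:

d((-30, -2), (-28, -24)) = 22.0907
d((-30, -2), (21, -4)) = 51.0392
d((-30, -2), (28, -1)) = 58.0086
d((-30, -2), (26, 18)) = 59.4643
d((-30, -2), (-14, -11)) = 18.3576
d((-30, -2), (-19, -12)) = 14.8661
d((-30, -2), (-27, -25)) = 23.1948
d((-30, -2), (2, 21)) = 39.4081
d((-28, -24), (21, -4)) = 52.9245
d((-28, -24), (28, -1)) = 60.5392
d((-28, -24), (26, 18)) = 68.4105
d((-28, -24), (-14, -11)) = 19.105
d((-28, -24), (-19, -12)) = 15.0
d((-28, -24), (-27, -25)) = 1.4142 <-- minimum
d((-28, -24), (2, 21)) = 54.0833
d((21, -4), (28, -1)) = 7.6158
d((21, -4), (26, 18)) = 22.561
d((21, -4), (-14, -11)) = 35.6931
d((21, -4), (-19, -12)) = 40.7922
d((21, -4), (-27, -25)) = 52.3927
d((21, -4), (2, 21)) = 31.4006
d((28, -1), (26, 18)) = 19.105
d((28, -1), (-14, -11)) = 43.1741
d((28, -1), (-19, -12)) = 48.2701
d((28, -1), (-27, -25)) = 60.0083
d((28, -1), (2, 21)) = 34.0588
d((26, 18), (-14, -11)) = 49.4065
d((26, 18), (-19, -12)) = 54.0833
d((26, 18), (-27, -25)) = 68.2495
d((26, 18), (2, 21)) = 24.1868
d((-14, -11), (-19, -12)) = 5.099
d((-14, -11), (-27, -25)) = 19.105
d((-14, -11), (2, 21)) = 35.7771
d((-19, -12), (-27, -25)) = 15.2643
d((-19, -12), (2, 21)) = 39.1152
d((-27, -25), (2, 21)) = 54.3783

Closest pair: (-28, -24) and (-27, -25) with distance 1.4142

The closest pair is (-28, -24) and (-27, -25) with Euclidean distance 1.4142. For 9 points, brute-force pairwise comparison is shown above. For large n, the divide-and-conquer algorithm (sort by x, recurse on halves, check the dividing strip) achieves O(n log n).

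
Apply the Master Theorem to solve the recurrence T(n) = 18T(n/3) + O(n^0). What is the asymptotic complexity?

Master Theorem for T(n) = 18T(n/3) + O(n^0):

a = 18, b = 3, c = 0
log_b(a) = log_3(18) = 2.6309

Case 1: c = 0 < log_3(18) = 2.6309
T(n) = O(n^(log_3 18))

For T(n) = 18T(n/3) + O(n^0): log_3(18) = 2.6309. This is Case 1 of the Master Theorem (c < log_b(a), work dominated by leaves), giving O(n^(log_3 18)).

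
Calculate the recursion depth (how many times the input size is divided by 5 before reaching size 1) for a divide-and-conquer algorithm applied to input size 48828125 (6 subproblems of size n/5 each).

For divide and conquer with division factor 5:

Problem sizes at each level:
Level 0: 48828125
Level 1: 9765625
Level 2: 1953125
Level 3: 390625
Level 4: 78125
Level 5: 15625
Level 6: 3125
Level 7: 625
Level 8: 125
Level 9: 25
Level 10: 5
Level 11: 1

The root is level 0 and the size-1 base case is level 11 (the tree spans levels 0 through 11, i.e. 12 levels counting the root), so the depth is the number of divisions: log_5(48828125) = 11

The recursion tree depth is log_5(48828125) = 11. At each level, the problem size is divided by 5, so it takes 11 divisions to reduce to a base case of size 1. The algorithm makes 6 recursive calls at each level.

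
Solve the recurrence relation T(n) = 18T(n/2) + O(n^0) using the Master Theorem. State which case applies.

Master Theorem for T(n) = 18T(n/2) + O(n^0):

a = 18, b = 2, c = 0
log_b(a) = log_2(18) = 4.1699

Case 1: c = 0 < log_2(18) = 4.1699
T(n) = O(n^(log_2 18))

For T(n) = 18T(n/2) + O(n^0): log_2(18) = 4.1699. This is Case 1 of the Master Theorem (c < log_b(a), work dominated by leaves), giving O(n^(log_2 18)).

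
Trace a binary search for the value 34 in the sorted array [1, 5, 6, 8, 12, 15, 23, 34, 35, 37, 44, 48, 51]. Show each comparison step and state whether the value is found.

Binary search for 34 in [1, 5, 6, 8, 12, 15, 23, 34, 35, 37, 44, 48, 51]:

lo=0, hi=12, mid=6, arr[mid]=23 -> 23 < 34, search right half
lo=7, hi=12, mid=9, arr[mid]=37 -> 37 > 34, search left half
lo=7, hi=8, mid=7, arr[mid]=34 -> Found target at index 7!

Binary search finds 34 at index 7 after 3 comparisons. The search repeatedly halves the search space by comparing with the middle element.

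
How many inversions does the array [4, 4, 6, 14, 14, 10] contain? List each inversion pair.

Finding inversions in [4, 4, 6, 14, 14, 10]:

(3, 5): arr[3]=14 > arr[5]=10
(4, 5): arr[4]=14 > arr[5]=10

Total inversions: 2

The array has 2 inversion(s): (3,5), (4,5). Each pair (i,j) satisfies i < j and arr[i] > arr[j].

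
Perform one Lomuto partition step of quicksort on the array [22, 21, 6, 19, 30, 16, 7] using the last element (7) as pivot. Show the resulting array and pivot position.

Lomuto partition with pivot = 7:

Initial array: [22, 21, 6, 19, 30, 16, 7]

arr[0]=22 > 7: no swap
arr[1]=21 > 7: no swap
arr[2]=6 <= 7: swap with position 0, array becomes [6, 21, 22, 19, 30, 16, 7]
arr[3]=19 > 7: no swap
arr[4]=30 > 7: no swap
arr[5]=16 > 7: no swap

Place pivot at position 1: [6, 7, 22, 19, 30, 16, 21]
Pivot position: 1

After partitioning with pivot 7, the array becomes [6, 7, 22, 19, 30, 16, 21]. The pivot is placed at index 1. All elements to the left of the pivot are <= 7, and all elements to the right are > 7.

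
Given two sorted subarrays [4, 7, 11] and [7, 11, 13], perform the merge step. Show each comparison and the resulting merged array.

Merging process:

Compare 4 vs 7: take 4 from left. Merged: [4]
Compare 7 vs 7: take 7 from left. Merged: [4, 7]
Compare 11 vs 7: take 7 from right. Merged: [4, 7, 7]
Compare 11 vs 11: take 11 from left. Merged: [4, 7, 7, 11]
Append remaining from right: [11, 13]. Merged: [4, 7, 7, 11, 11, 13]

Final merged array: [4, 7, 7, 11, 11, 13]
Total comparisons: 4

The merged array is [4, 7, 7, 11, 11, 13], requiring 4 comparisons. The merge step runs in O(n) time where n is the total number of elements.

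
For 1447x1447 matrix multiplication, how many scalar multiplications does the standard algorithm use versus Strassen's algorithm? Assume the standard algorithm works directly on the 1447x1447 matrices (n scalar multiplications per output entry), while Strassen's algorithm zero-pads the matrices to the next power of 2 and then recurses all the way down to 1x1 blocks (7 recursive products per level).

Matrix multiplication for 1447x1447 matrices:

Strassen's algorithm requires power-of-2 dimensions. Pad 1447x1447 to 2048x2048 (next power of 2).

Standard algorithm: 1447^3 = 3029741623 multiplications
Strassen's algorithm: 7^(log2(2048)) = 7^11 = 1977326743 multiplications
Savings: 3029741623 - 1977326743 = 1052414880 multiplications

Standard: 3029741623 multiplications (1447^3). Strassen: 1977326743 multiplications (7^11, after padding to 2048x2048). Strassen reduces 8 recursive multiplications to 7 at each level.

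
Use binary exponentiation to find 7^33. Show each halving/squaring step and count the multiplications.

Computing 7^33 by squaring (build up from 7^1; each line after the first costs one multiplication):

7^1 = 7
7^2 = (7^1)^2 = 7^2 = 49
7^4 = (7^2)^2 = 49^2 = 2401
7^8 = (7^4)^2 = 2401^2 = 5764801
7^16 = (7^8)^2 = 5764801^2 = 33232930569601
7^32 = (7^16)^2 = 33232930569601^2 = 1104427674243920646305299201
7^33 = 7 * 7^32 = 7 * 1104427674243920646305299201 = 7730993719707444524137094407

Result: 7730993719707444524137094407
Multiplications needed: 6 (6 lines after 7^1)

7^33 = 7730993719707444524137094407. Using exponentiation by squaring, this requires 6 multiplications. The key idea: if the exponent is even, square the half-power; if odd, multiply by the base once.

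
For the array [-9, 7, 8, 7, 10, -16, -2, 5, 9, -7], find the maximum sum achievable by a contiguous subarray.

Using Kadane's algorithm on [-9, 7, 8, 7, 10, -16, -2, 5, 9, -7]:

Scanning through the array:
Position 1 (value 7): max_ending_here = 7, max_so_far = 7
Position 2 (value 8): max_ending_here = 15, max_so_far = 15
Position 3 (value 7): max_ending_here = 22, max_so_far = 22
Position 4 (value 10): max_ending_here = 32, max_so_far = 32
Position 5 (value -16): max_ending_here = 16, max_so_far = 32
Position 6 (value -2): max_ending_here = 14, max_so_far = 32
Position 7 (value 5): max_ending_here = 19, max_so_far = 32
Position 8 (value 9): max_ending_here = 28, max_so_far = 32
Position 9 (value -7): max_ending_here = 21, max_so_far = 32

Maximum subarray: [7, 8, 7, 10]
Maximum sum: 32

The maximum subarray is [7, 8, 7, 10] with sum 32. This subarray runs from index 1 to index 4.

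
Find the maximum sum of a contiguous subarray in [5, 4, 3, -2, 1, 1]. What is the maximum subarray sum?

Using Kadane's algorithm on [5, 4, 3, -2, 1, 1]:

Scanning through the array:
Position 1 (value 4): max_ending_here = 9, max_so_far = 9
Position 2 (value 3): max_ending_here = 12, max_so_far = 12
Position 3 (value -2): max_ending_here = 10, max_so_far = 12
Position 4 (value 1): max_ending_here = 11, max_so_far = 12
Position 5 (value 1): max_ending_here = 12, max_so_far = 12

Maximum subarray: [5, 4, 3]
Maximum sum: 12

The maximum subarray is [5, 4, 3] with sum 12. This subarray runs from index 0 to index 2.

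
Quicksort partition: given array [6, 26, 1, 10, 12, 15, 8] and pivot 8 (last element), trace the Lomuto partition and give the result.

Lomuto partition with pivot = 8:

Initial array: [6, 26, 1, 10, 12, 15, 8]

arr[0]=6 <= 8: swap with position 0, array becomes [6, 26, 1, 10, 12, 15, 8]
arr[1]=26 > 8: no swap
arr[2]=1 <= 8: swap with position 1, array becomes [6, 1, 26, 10, 12, 15, 8]
arr[3]=10 > 8: no swap
arr[4]=12 > 8: no swap
arr[5]=15 > 8: no swap

Place pivot at position 2: [6, 1, 8, 10, 12, 15, 26]
Pivot position: 2

After partitioning with pivot 8, the array becomes [6, 1, 8, 10, 12, 15, 26]. The pivot is placed at index 2. All elements to the left of the pivot are <= 8, and all elements to the right are > 8.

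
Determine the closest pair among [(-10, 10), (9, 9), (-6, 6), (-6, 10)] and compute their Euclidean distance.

Computing all pairwise distances among 4 points:

d((-10, 10), (9, 9)) = 19.0263
d((-10, 10), (-6, 6)) = 5.6569
d((-10, 10), (-6, 10)) = 4.0 <-- minimum
d((9, 9), (-6, 6)) = 15.2971
d((9, 9), (-6, 10)) = 15.0333
d((-6, 6), (-6, 10)) = 4.0 <-- minimum

Minimum distance: 4.0 (tie among 2 pairs: (-10, 10) and (-6, 10); (-6, 6) and (-6, 10))

The minimum Euclidean distance is 4.0. There is a tie: 2 pairs achieve this minimum — (-10, 10) and (-6, 10); (-6, 6) and (-6, 10). Any of these is a valid closest pair. For 4 points, brute-force pairwise comparison is shown above. For large n, the divide-and-conquer algorithm (sort by x, recurse on halves, check the dividing strip) achieves O(n log n).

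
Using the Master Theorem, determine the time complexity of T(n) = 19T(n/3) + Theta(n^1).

Master Theorem for T(n) = 19T(n/3) + O(n^1):

a = 19, b = 3, c = 1
log_b(a) = log_3(19) = 2.6801

Case 1: c = 1 < log_3(19) = 2.6801
T(n) = O(n^(log_3 19))

For T(n) = 19T(n/3) + O(n^1): log_3(19) = 2.6801. This is Case 1 of the Master Theorem (c < log_b(a), work dominated by leaves), giving O(n^(log_3 19)).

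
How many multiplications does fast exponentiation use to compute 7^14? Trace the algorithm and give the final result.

Computing 7^14 by squaring (build up from 7^1; each line after the first costs one multiplication):

7^1 = 7
7^2 = (7^1)^2 = 7^2 = 49
7^3 = 7 * 7^2 = 7 * 49 = 343
7^6 = (7^3)^2 = 343^2 = 117649
7^7 = 7 * 7^6 = 7 * 117649 = 823543
7^14 = (7^7)^2 = 823543^2 = 678223072849

Result: 678223072849
Multiplications needed: 5 (5 lines after 7^1)

7^14 = 678223072849. Using exponentiation by squaring, this requires 5 multiplications. The key idea: if the exponent is even, square the half-power; if odd, multiply by the base once.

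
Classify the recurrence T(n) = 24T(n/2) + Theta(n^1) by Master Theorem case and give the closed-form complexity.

Master Theorem for T(n) = 24T(n/2) + O(n^1):

a = 24, b = 2, c = 1
log_b(a) = log_2(24) = 4.5850

Case 1: c = 1 < log_2(24) = 4.5850
T(n) = O(n^(log_2 24))

For T(n) = 24T(n/2) + O(n^1): log_2(24) = 4.5850. This is Case 1 of the Master Theorem (c < log_b(a), work dominated by leaves), giving O(n^(log_2 24)).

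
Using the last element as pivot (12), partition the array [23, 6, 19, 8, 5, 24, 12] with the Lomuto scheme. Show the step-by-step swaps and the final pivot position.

Lomuto partition with pivot = 12:

Initial array: [23, 6, 19, 8, 5, 24, 12]

arr[0]=23 > 12: no swap
arr[1]=6 <= 12: swap with position 0, array becomes [6, 23, 19, 8, 5, 24, 12]
arr[2]=19 > 12: no swap
arr[3]=8 <= 12: swap with position 1, array becomes [6, 8, 19, 23, 5, 24, 12]
arr[4]=5 <= 12: swap with position 2, array becomes [6, 8, 5, 23, 19, 24, 12]
arr[5]=24 > 12: no swap

Place pivot at position 3: [6, 8, 5, 12, 19, 24, 23]
Pivot position: 3

After partitioning with pivot 12, the array becomes [6, 8, 5, 12, 19, 24, 23]. The pivot is placed at index 3. All elements to the left of the pivot are <= 12, and all elements to the right are > 12.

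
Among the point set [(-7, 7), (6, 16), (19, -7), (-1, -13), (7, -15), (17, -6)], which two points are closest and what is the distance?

Computing all pairwise distances among 6 points:

d((-7, 7), (6, 16)) = 15.8114
d((-7, 7), (19, -7)) = 29.5296
d((-7, 7), (-1, -13)) = 20.8806
d((-7, 7), (7, -15)) = 26.0768
d((-7, 7), (17, -6)) = 27.2947
d((6, 16), (19, -7)) = 26.4197
d((6, 16), (-1, -13)) = 29.8329
d((6, 16), (7, -15)) = 31.0161
d((6, 16), (17, -6)) = 24.5967
d((19, -7), (-1, -13)) = 20.8806
d((19, -7), (7, -15)) = 14.4222
d((19, -7), (17, -6)) = 2.2361 <-- minimum
d((-1, -13), (7, -15)) = 8.2462
d((-1, -13), (17, -6)) = 19.3132
d((7, -15), (17, -6)) = 13.4536

Closest pair: (19, -7) and (17, -6) with distance 2.2361

The closest pair is (19, -7) and (17, -6) with Euclidean distance 2.2361. For 6 points, brute-force pairwise comparison is shown above. For large n, the divide-and-conquer algorithm (sort by x, recurse on halves, check the dividing strip) achieves O(n log n).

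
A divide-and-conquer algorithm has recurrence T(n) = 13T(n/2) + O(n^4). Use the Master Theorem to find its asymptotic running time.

Master Theorem for T(n) = 13T(n/2) + O(n^4):

a = 13, b = 2, c = 4
log_b(a) = log_2(13) = 3.7004

Case 3: c = 4 > log_2(13) = 3.7004
T(n) = O(n^4) = O(n^4)

For T(n) = 13T(n/2) + O(n^4): log_2(13) = 3.7004. This is Case 3 of the Master Theorem (c > log_b(a), work dominated by root), giving O(n^4).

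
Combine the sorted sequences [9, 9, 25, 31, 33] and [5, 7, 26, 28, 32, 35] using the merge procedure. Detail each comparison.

Merging process:

Compare 9 vs 5: take 5 from right. Merged: [5]
Compare 9 vs 7: take 7 from right. Merged: [5, 7]
Compare 9 vs 26: take 9 from left. Merged: [5, 7, 9]
Compare 9 vs 26: take 9 from left. Merged: [5, 7, 9, 9]
Compare 25 vs 26: take 25 from left. Merged: [5, 7, 9, 9, 25]
Compare 31 vs 26: take 26 from right. Merged: [5, 7, 9, 9, 25, 26]
Compare 31 vs 28: take 28 from right. Merged: [5, 7, 9, 9, 25, 26, 28]
Compare 31 vs 32: take 31 from left. Merged: [5, 7, 9, 9, 25, 26, 28, 31]
Compare 33 vs 32: take 32 from right. Merged: [5, 7, 9, 9, 25, 26, 28, 31, 32]
Compare 33 vs 35: take 33 from left. Merged: [5, 7, 9, 9, 25, 26, 28, 31, 32, 33]
Append remaining from right: [35]. Merged: [5, 7, 9, 9, 25, 26, 28, 31, 32, 33, 35]

Final merged array: [5, 7, 9, 9, 25, 26, 28, 31, 32, 33, 35]
Total comparisons: 10

The merged array is [5, 7, 9, 9, 25, 26, 28, 31, 32, 33, 35], requiring 10 comparisons. The merge step runs in O(n) time where n is the total number of elements.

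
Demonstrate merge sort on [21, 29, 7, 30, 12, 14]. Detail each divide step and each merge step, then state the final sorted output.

Merge sort trace:

Split: [21, 29, 7, 30, 12, 14] -> [21, 29, 7] and [30, 12, 14]
  Split: [21, 29, 7] -> [21] and [29, 7]
    Split: [29, 7] -> [29] and [7]
    Merge: [29] + [7] -> [7, 29]
  Merge: [21] + [7, 29] -> [7, 21, 29]
  Split: [30, 12, 14] -> [30] and [12, 14]
    Split: [12, 14] -> [12] and [14]
    Merge: [12] + [14] -> [12, 14]
  Merge: [30] + [12, 14] -> [12, 14, 30]
Merge: [7, 21, 29] + [12, 14, 30] -> [7, 12, 14, 21, 29, 30]

Final sorted array: [7, 12, 14, 21, 29, 30]

The merge sort proceeds by recursively splitting the array and merging sorted halves.
After all merges, the sorted array is [7, 12, 14, 21, 29, 30].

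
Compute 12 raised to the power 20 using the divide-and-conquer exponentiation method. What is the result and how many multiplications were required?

Computing 12^20 by squaring (build up from 12^1; each line after the first costs one multiplication):

12^1 = 12
12^2 = (12^1)^2 = 12^2 = 144
12^4 = (12^2)^2 = 144^2 = 20736
12^5 = 12 * 12^4 = 12 * 20736 = 248832
12^10 = (12^5)^2 = 248832^2 = 61917364224
12^20 = (12^10)^2 = 61917364224^2 = 3833759992447475122176

Result: 3833759992447475122176
Multiplications needed: 5 (5 lines after 12^1)

12^20 = 3833759992447475122176. Using exponentiation by squaring, this requires 5 multiplications. The key idea: if the exponent is even, square the half-power; if odd, multiply by the base once.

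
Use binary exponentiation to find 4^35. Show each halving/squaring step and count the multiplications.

Computing 4^35 by squaring (build up from 4^1; each line after the first costs one multiplication):

4^1 = 4
4^2 = (4^1)^2 = 4^2 = 16
4^4 = (4^2)^2 = 16^2 = 256
4^8 = (4^4)^2 = 256^2 = 65536
4^16 = (4^8)^2 = 65536^2 = 4294967296
4^17 = 4 * 4^16 = 4 * 4294967296 = 17179869184
4^34 = (4^17)^2 = 17179869184^2 = 295147905179352825856
4^35 = 4 * 4^34 = 4 * 295147905179352825856 = 1180591620717411303424

Result: 1180591620717411303424
Multiplications needed: 7 (7 lines after 4^1)

4^35 = 1180591620717411303424. Using exponentiation by squaring, this requires 7 multiplications. The key idea: if the exponent is even, square the half-power; if odd, multiply by the base once.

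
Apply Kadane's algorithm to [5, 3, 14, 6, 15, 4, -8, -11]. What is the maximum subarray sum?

Using Kadane's algorithm on [5, 3, 14, 6, 15, 4, -8, -11]:

Scanning through the array:
Position 1 (value 3): max_ending_here = 8, max_so_far = 8
Position 2 (value 14): max_ending_here = 22, max_so_far = 22
Position 3 (value 6): max_ending_here = 28, max_so_far = 28
Position 4 (value 15): max_ending_here = 43, max_so_far = 43
Position 5 (value 4): max_ending_here = 47, max_so_far = 47
Position 6 (value -8): max_ending_here = 39, max_so_far = 47
Position 7 (value -11): max_ending_here = 28, max_so_far = 47

Maximum subarray: [5, 3, 14, 6, 15, 4]
Maximum sum: 47

The maximum subarray is [5, 3, 14, 6, 15, 4] with sum 47. This subarray runs from index 0 to index 5.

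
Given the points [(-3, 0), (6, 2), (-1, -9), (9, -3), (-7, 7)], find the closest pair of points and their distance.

Computing all pairwise distances among 5 points:

d((-3, 0), (6, 2)) = 9.2195
d((-3, 0), (-1, -9)) = 9.2195
d((-3, 0), (9, -3)) = 12.3693
d((-3, 0), (-7, 7)) = 8.0623
d((6, 2), (-1, -9)) = 13.0384
d((6, 2), (9, -3)) = 5.831 <-- minimum
d((6, 2), (-7, 7)) = 13.9284
d((-1, -9), (9, -3)) = 11.6619
d((-1, -9), (-7, 7)) = 17.088
d((9, -3), (-7, 7)) = 18.868

Closest pair: (6, 2) and (9, -3) with distance 5.831

The closest pair is (6, 2) and (9, -3) with Euclidean distance 5.831. For 5 points, brute-force pairwise comparison is shown above. For large n, the divide-and-conquer algorithm (sort by x, recurse on halves, check the dividing strip) achieves O(n log n).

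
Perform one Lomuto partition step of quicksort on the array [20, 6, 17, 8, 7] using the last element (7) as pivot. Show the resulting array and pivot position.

Lomuto partition with pivot = 7:

Initial array: [20, 6, 17, 8, 7]

arr[0]=20 > 7: no swap
arr[1]=6 <= 7: swap with position 0, array becomes [6, 20, 17, 8, 7]
arr[2]=17 > 7: no swap
arr[3]=8 > 7: no swap

Place pivot at position 1: [6, 7, 17, 8, 20]
Pivot position: 1

After partitioning with pivot 7, the array becomes [6, 7, 17, 8, 20]. The pivot is placed at index 1. All elements to the left of the pivot are <= 7, and all elements to the right are > 7.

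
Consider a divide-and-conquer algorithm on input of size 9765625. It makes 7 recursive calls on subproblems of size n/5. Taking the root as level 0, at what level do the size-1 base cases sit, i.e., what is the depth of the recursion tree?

For divide and conquer with division factor 5:

Problem sizes at each level:
Level 0: 9765625
Level 1: 1953125
Level 2: 390625
Level 3: 78125
Level 4: 15625
Level 5: 3125
Level 6: 625
Level 7: 125
Level 8: 25
Level 9: 5
Level 10: 1

The root is level 0 and the size-1 base case is level 10 (the tree spans levels 0 through 10, i.e. 11 levels counting the root), so the depth is the number of divisions: log_5(9765625) = 10

The recursion tree depth is log_5(9765625) = 10. At each level, the problem size is divided by 5, so it takes 10 divisions to reduce to a base case of size 1. The algorithm makes 7 recursive calls at each level.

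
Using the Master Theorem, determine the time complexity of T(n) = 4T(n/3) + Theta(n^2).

Master Theorem for T(n) = 4T(n/3) + O(n^2):

a = 4, b = 3, c = 2
log_b(a) = log_3(4) = 1.2619

Case 3: c = 2 > log_3(4) = 1.2619
T(n) = O(n^2) = O(n^2)

For T(n) = 4T(n/3) + O(n^2): log_3(4) = 1.2619. This is Case 3 of the Master Theorem (c > log_b(a), work dominated by root), giving O(n^2).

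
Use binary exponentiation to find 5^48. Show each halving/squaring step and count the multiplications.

Computing 5^48 by squaring (build up from 5^1; each line after the first costs one multiplication):

5^1 = 5
5^2 = (5^1)^2 = 5^2 = 25
5^3 = 5 * 5^2 = 5 * 25 = 125
5^6 = (5^3)^2 = 125^2 = 15625
5^12 = (5^6)^2 = 15625^2 = 244140625
5^24 = (5^12)^2 = 244140625^2 = 59604644775390625
5^48 = (5^24)^2 = 59604644775390625^2 = 3552713678800500929355621337890625

Result: 3552713678800500929355621337890625
Multiplications needed: 6 (6 lines after 5^1)

5^48 = 3552713678800500929355621337890625. Using exponentiation by squaring, this requires 6 multiplications. The key idea: if the exponent is even, square the half-power; if odd, multiply by the base once.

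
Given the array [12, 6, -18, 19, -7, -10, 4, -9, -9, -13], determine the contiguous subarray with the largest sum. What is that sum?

Using Kadane's algorithm on [12, 6, -18, 19, -7, -10, 4, -9, -9, -13]:

Scanning through the array:
Position 1 (value 6): max_ending_here = 18, max_so_far = 18
Position 2 (value -18): max_ending_here = 0, max_so_far = 18
Position 3 (value 19): max_ending_here = 19, max_so_far = 19
Position 4 (value -7): max_ending_here = 12, max_so_far = 19
Position 5 (value -10): max_ending_here = 2, max_so_far = 19
Position 6 (value 4): max_ending_here = 6, max_so_far = 19
Position 7 (value -9): max_ending_here = -3, max_so_far = 19
Position 8 (value -9): max_ending_here = -9, max_so_far = 19
Position 9 (value -13): max_ending_here = -13, max_so_far = 19

Maximum subarray: [12, 6, -18, 19]
Maximum sum: 19

The maximum subarray is [12, 6, -18, 19] with sum 19. This subarray runs from index 0 to index 3.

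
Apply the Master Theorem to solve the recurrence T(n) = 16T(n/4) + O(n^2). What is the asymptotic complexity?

Master Theorem for T(n) = 16T(n/4) + O(n^2):

a = 16, b = 4, c = 2
log_b(a) = log_4(16) = 2.0000

Case 2: c = 2 = log_4(16) = 2.0000
T(n) = O(n^2 log n) = O(n^2 log n)

For T(n) = 16T(n/4) + O(n^2): log_4(16) = 2.0000. This is Case 2 of the Master Theorem (c = log_b(a), equal work at all levels), giving O(n^2 log n).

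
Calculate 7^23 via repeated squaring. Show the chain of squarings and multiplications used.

Computing 7^23 by squaring (build up from 7^1; each line after the first costs one multiplication):

7^1 = 7
7^2 = (7^1)^2 = 7^2 = 49
7^4 = (7^2)^2 = 49^2 = 2401
7^5 = 7 * 7^4 = 7 * 2401 = 16807
7^10 = (7^5)^2 = 16807^2 = 282475249
7^11 = 7 * 7^10 = 7 * 282475249 = 1977326743
7^22 = (7^11)^2 = 1977326743^2 = 3909821048582988049
7^23 = 7 * 7^22 = 7 * 3909821048582988049 = 27368747340080916343

Result: 27368747340080916343
Multiplications needed: 7 (7 lines after 7^1)

7^23 = 27368747340080916343. Using exponentiation by squaring, this requires 7 multiplications. The key idea: if the exponent is even, square the half-power; if odd, multiply by the base once.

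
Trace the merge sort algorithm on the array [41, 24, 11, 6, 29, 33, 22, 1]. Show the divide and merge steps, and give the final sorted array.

Merge sort trace:

Split: [41, 24, 11, 6, 29, 33, 22, 1] -> [41, 24, 11, 6] and [29, 33, 22, 1]
  Split: [41, 24, 11, 6] -> [41, 24] and [11, 6]
    Split: [41, 24] -> [41] and [24]
    Merge: [41] + [24] -> [24, 41]
    Split: [11, 6] -> [11] and [6]
    Merge: [11] + [6] -> [6, 11]
  Merge: [24, 41] + [6, 11] -> [6, 11, 24, 41]
  Split: [29, 33, 22, 1] -> [29, 33] and [22, 1]
    Split: [29, 33] -> [29] and [33]
    Merge: [29] + [33] -> [29, 33]
    Split: [22, 1] -> [22] and [1]
    Merge: [22] + [1] -> [1, 22]
  Merge: [29, 33] + [1, 22] -> [1, 22, 29, 33]
Merge: [6, 11, 24, 41] + [1, 22, 29, 33] -> [1, 6, 11, 22, 24, 29, 33, 41]

Final sorted array: [1, 6, 11, 22, 24, 29, 33, 41]

The merge sort proceeds by recursively splitting the array and merging sorted halves.
After all merges, the sorted array is [1, 6, 11, 22, 24, 29, 33, 41].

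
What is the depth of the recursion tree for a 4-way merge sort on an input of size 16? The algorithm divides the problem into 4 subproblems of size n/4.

For divide and conquer with division factor 4:

Problem sizes at each level:
Level 0: 16
Level 1: 4
Level 2: 1

The root is level 0 and the size-1 base case is level 2 (the tree spans levels 0 through 2, i.e. 3 levels counting the root), so the depth is the number of divisions: log_4(16) = 2

The recursion tree depth is log_4(16) = 2. At each level, the problem size is divided by 4, so it takes 2 divisions to reduce to a base case of size 1. The algorithm makes 4 recursive calls at each level.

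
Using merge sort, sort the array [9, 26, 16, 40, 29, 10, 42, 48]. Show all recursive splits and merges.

Merge sort trace:

Split: [9, 26, 16, 40, 29, 10, 42, 48] -> [9, 26, 16, 40] and [29, 10, 42, 48]
  Split: [9, 26, 16, 40] -> [9, 26] and [16, 40]
    Split: [9, 26] -> [9] and [26]
    Merge: [9] + [26] -> [9, 26]
    Split: [16, 40] -> [16] and [40]
    Merge: [16] + [40] -> [16, 40]
  Merge: [9, 26] + [16, 40] -> [9, 16, 26, 40]
  Split: [29, 10, 42, 48] -> [29, 10] and [42, 48]
    Split: [29, 10] -> [29] and [10]
    Merge: [29] + [10] -> [10, 29]
    Split: [42, 48] -> [42] and [48]
    Merge: [42] + [48] -> [42, 48]
  Merge: [10, 29] + [42, 48] -> [10, 29, 42, 48]
Merge: [9, 16, 26, 40] + [10, 29, 42, 48] -> [9, 10, 16, 26, 29, 40, 42, 48]

Final sorted array: [9, 10, 16, 26, 29, 40, 42, 48]

The merge sort proceeds by recursively splitting the array and merging sorted halves.
After all merges, the sorted array is [9, 10, 16, 26, 29, 40, 42, 48].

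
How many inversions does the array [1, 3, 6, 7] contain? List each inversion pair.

Finding inversions in [1, 3, 6, 7]:


Total inversions: 0

The array has 0 inversions. It is already sorted.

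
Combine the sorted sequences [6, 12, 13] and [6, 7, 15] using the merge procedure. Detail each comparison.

Merging process:

Compare 6 vs 6: take 6 from left. Merged: [6]
Compare 12 vs 6: take 6 from right. Merged: [6, 6]
Compare 12 vs 7: take 7 from right. Merged: [6, 6, 7]
Compare 12 vs 15: take 12 from left. Merged: [6, 6, 7, 12]
Compare 13 vs 15: take 13 from left. Merged: [6, 6, 7, 12, 13]
Append remaining from right: [15]. Merged: [6, 6, 7, 12, 13, 15]

Final merged array: [6, 6, 7, 12, 13, 15]
Total comparisons: 5

The merged array is [6, 6, 7, 12, 13, 15], requiring 5 comparisons. The merge step runs in O(n) time where n is the total number of elements.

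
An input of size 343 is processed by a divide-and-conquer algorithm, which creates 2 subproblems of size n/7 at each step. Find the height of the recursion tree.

For divide and conquer with division factor 7:

Problem sizes at each level:
Level 0: 343
Level 1: 49
Level 2: 7
Level 3: 1

The root is level 0 and the size-1 base case is level 3 (the tree spans levels 0 through 3, i.e. 4 levels counting the root), so the depth is the number of divisions: log_7(343) = 3

The recursion tree depth is log_7(343) = 3. At each level, the problem size is divided by 7, so it takes 3 divisions to reduce to a base case of size 1. The algorithm makes 2 recursive calls at each level.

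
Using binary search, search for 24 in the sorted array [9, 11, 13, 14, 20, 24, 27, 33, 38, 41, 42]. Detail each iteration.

Binary search for 24 in [9, 11, 13, 14, 20, 24, 27, 33, 38, 41, 42]:

lo=0, hi=10, mid=5, arr[mid]=24 -> Found target at index 5!

Binary search finds 24 at index 5 after 1 comparisons. The search repeatedly halves the search space by comparing with the middle element.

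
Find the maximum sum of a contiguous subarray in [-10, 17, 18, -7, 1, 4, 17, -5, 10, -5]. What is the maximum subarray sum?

Using Kadane's algorithm on [-10, 17, 18, -7, 1, 4, 17, -5, 10, -5]:

Scanning through the array:
Position 1 (value 17): max_ending_here = 17, max_so_far = 17
Position 2 (value 18): max_ending_here = 35, max_so_far = 35
Position 3 (value -7): max_ending_here = 28, max_so_far = 35
Position 4 (value 1): max_ending_here = 29, max_so_far = 35
Position 5 (value 4): max_ending_here = 33, max_so_far = 35
Position 6 (value 17): max_ending_here = 50, max_so_far = 50
Position 7 (value -5): max_ending_here = 45, max_so_far = 50
Position 8 (value 10): max_ending_here = 55, max_so_far = 55
Position 9 (value -5): max_ending_here = 50, max_so_far = 55

Maximum subarray: [17, 18, -7, 1, 4, 17, -5, 10]
Maximum sum: 55

The maximum subarray is [17, 18, -7, 1, 4, 17, -5, 10] with sum 55. This subarray runs from index 1 to index 8.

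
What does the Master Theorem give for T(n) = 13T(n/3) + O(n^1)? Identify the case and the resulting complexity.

Master Theorem for T(n) = 13T(n/3) + O(n^1):

a = 13, b = 3, c = 1
log_b(a) = log_3(13) = 2.3347

Case 1: c = 1 < log_3(13) = 2.3347
T(n) = O(n^(log_3 13))

For T(n) = 13T(n/3) + O(n^1): log_3(13) = 2.3347. This is Case 1 of the Master Theorem (c < log_b(a), work dominated by leaves), giving O(n^(log_3 13)).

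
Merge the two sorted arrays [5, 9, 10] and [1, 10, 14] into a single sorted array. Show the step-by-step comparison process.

Merging process:

Compare 5 vs 1: take 1 from right. Merged: [1]
Compare 5 vs 10: take 5 from left. Merged: [1, 5]
Compare 9 vs 10: take 9 from left. Merged: [1, 5, 9]
Compare 10 vs 10: take 10 from left. Merged: [1, 5, 9, 10]
Append remaining from right: [10, 14]. Merged: [1, 5, 9, 10, 10, 14]

Final merged array: [1, 5, 9, 10, 10, 14]
Total comparisons: 4

The merged array is [1, 5, 9, 10, 10, 14], requiring 4 comparisons. The merge step runs in O(n) time where n is the total number of elements.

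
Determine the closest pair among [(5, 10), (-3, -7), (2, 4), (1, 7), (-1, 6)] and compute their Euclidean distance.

Computing all pairwise distances among 5 points:

d((5, 10), (-3, -7)) = 18.7883
d((5, 10), (2, 4)) = 6.7082
d((5, 10), (1, 7)) = 5.0
d((5, 10), (-1, 6)) = 7.2111
d((-3, -7), (2, 4)) = 12.083
d((-3, -7), (1, 7)) = 14.5602
d((-3, -7), (-1, 6)) = 13.1529
d((2, 4), (1, 7)) = 3.1623
d((2, 4), (-1, 6)) = 3.6056
d((1, 7), (-1, 6)) = 2.2361 <-- minimum

Closest pair: (1, 7) and (-1, 6) with distance 2.2361

The closest pair is (1, 7) and (-1, 6) with Euclidean distance 2.2361. For 5 points, brute-force pairwise comparison is shown above. For large n, the divide-and-conquer algorithm (sort by x, recurse on halves, check the dividing strip) achieves O(n log n).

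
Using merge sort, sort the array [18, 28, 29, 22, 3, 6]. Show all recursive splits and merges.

Merge sort trace:

Split: [18, 28, 29, 22, 3, 6] -> [18, 28, 29] and [22, 3, 6]
  Split: [18, 28, 29] -> [18] and [28, 29]
    Split: [28, 29] -> [28] and [29]
    Merge: [28] + [29] -> [28, 29]
  Merge: [18] + [28, 29] -> [18, 28, 29]
  Split: [22, 3, 6] -> [22] and [3, 6]
    Split: [3, 6] -> [3] and [6]
    Merge: [3] + [6] -> [3, 6]
  Merge: [22] + [3, 6] -> [3, 6, 22]
Merge: [18, 28, 29] + [3, 6, 22] -> [3, 6, 18, 22, 28, 29]

Final sorted array: [3, 6, 18, 22, 28, 29]

The merge sort proceeds by recursively splitting the array and merging sorted halves.
After all merges, the sorted array is [3, 6, 18, 22, 28, 29].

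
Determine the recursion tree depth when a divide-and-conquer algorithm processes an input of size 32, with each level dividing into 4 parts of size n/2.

For divide and conquer with division factor 2:

Problem sizes at each level:
Level 0: 32
Level 1: 16
Level 2: 8
Level 3: 4
Level 4: 2
Level 5: 1

The root is level 0 and the size-1 base case is level 5 (the tree spans levels 0 through 5, i.e. 6 levels counting the root), so the depth is the number of divisions: log_2(32) = 5

The recursion tree depth is log_2(32) = 5. At each level, the problem size is divided by 2, so it takes 5 divisions to reduce to a base case of size 1. The algorithm makes 4 recursive calls at each level.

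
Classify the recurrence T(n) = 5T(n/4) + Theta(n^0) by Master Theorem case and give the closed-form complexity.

Master Theorem for T(n) = 5T(n/4) + O(n^0):

a = 5, b = 4, c = 0
log_b(a) = log_4(5) = 1.1610

Case 1: c = 0 < log_4(5) = 1.1610
T(n) = O(n^(log_4 5))

For T(n) = 5T(n/4) + O(n^0): log_4(5) = 1.1610. This is Case 1 of the Master Theorem (c < log_b(a), work dominated by leaves), giving O(n^(log_4 5)).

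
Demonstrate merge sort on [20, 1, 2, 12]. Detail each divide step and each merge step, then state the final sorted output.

Merge sort trace:

Split: [20, 1, 2, 12] -> [20, 1] and [2, 12]
  Split: [20, 1] -> [20] and [1]
  Merge: [20] + [1] -> [1, 20]
  Split: [2, 12] -> [2] and [12]
  Merge: [2] + [12] -> [2, 12]
Merge: [1, 20] + [2, 12] -> [1, 2, 12, 20]

Final sorted array: [1, 2, 12, 20]

The merge sort proceeds by recursively splitting the array and merging sorted halves.
After all merges, the sorted array is [1, 2, 12, 20].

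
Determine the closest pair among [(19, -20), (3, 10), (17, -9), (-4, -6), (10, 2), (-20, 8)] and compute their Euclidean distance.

Computing all pairwise distances among 6 points:

d((19, -20), (3, 10)) = 34.0
d((19, -20), (17, -9)) = 11.1803
d((19, -20), (-4, -6)) = 26.9258
d((19, -20), (10, 2)) = 23.7697
d((19, -20), (-20, 8)) = 48.0104
d((3, 10), (17, -9)) = 23.6008
d((3, 10), (-4, -6)) = 17.4642
d((3, 10), (10, 2)) = 10.6301 <-- minimum
d((3, 10), (-20, 8)) = 23.0868
d((17, -9), (-4, -6)) = 21.2132
d((17, -9), (10, 2)) = 13.0384
d((17, -9), (-20, 8)) = 40.7185
d((-4, -6), (10, 2)) = 16.1245
d((-4, -6), (-20, 8)) = 21.2603
d((10, 2), (-20, 8)) = 30.5941

Closest pair: (3, 10) and (10, 2) with distance 10.6301

The closest pair is (3, 10) and (10, 2) with Euclidean distance 10.6301. For 6 points, brute-force pairwise comparison is shown above. For large n, the divide-and-conquer algorithm (sort by x, recurse on halves, check the dividing strip) achieves O(n log n).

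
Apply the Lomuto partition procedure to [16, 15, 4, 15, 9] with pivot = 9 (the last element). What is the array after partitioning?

Lomuto partition with pivot = 9:

Initial array: [16, 15, 4, 15, 9]

arr[0]=16 > 9: no swap
arr[1]=15 > 9: no swap
arr[2]=4 <= 9: swap with position 0, array becomes [4, 15, 16, 15, 9]
arr[3]=15 > 9: no swap

Place pivot at position 1: [4, 9, 16, 15, 15]
Pivot position: 1

After partitioning with pivot 9, the array becomes [4, 9, 16, 15, 15]. The pivot is placed at index 1. All elements to the left of the pivot are <= 9, and all elements to the right are > 9.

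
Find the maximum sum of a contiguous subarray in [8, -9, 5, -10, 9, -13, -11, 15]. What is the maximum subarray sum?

Using Kadane's algorithm on [8, -9, 5, -10, 9, -13, -11, 15]:

Scanning through the array:
Position 1 (value -9): max_ending_here = -1, max_so_far = 8
Position 2 (value 5): max_ending_here = 5, max_so_far = 8
Position 3 (value -10): max_ending_here = -5, max_so_far = 8
Position 4 (value 9): max_ending_here = 9, max_so_far = 9
Position 5 (value -13): max_ending_here = -4, max_so_far = 9
Position 6 (value -11): max_ending_here = -11, max_so_far = 9
Position 7 (value 15): max_ending_here = 15, max_so_far = 15

Maximum subarray: [15]
Maximum sum: 15

The maximum subarray is [15] with sum 15. This subarray runs from index 7 to index 7.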